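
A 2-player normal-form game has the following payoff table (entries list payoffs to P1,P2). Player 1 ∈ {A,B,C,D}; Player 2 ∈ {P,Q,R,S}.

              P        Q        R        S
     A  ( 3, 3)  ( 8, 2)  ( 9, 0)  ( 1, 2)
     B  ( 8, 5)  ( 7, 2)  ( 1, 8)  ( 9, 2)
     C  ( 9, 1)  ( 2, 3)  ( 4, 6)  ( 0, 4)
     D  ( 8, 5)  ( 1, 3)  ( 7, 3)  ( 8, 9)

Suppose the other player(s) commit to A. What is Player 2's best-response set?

u_2(P vs A) = 3
u_2(Q vs A) = 2
u_2(R vs A) = 0
u_2(S vs A) = 2
max payoff 3 at {P}

P2 best: {P}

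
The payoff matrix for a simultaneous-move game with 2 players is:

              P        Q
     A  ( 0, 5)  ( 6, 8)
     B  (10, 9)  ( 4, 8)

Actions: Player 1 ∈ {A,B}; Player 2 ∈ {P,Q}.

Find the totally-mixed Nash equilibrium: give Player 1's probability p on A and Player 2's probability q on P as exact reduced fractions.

P1 indiff ⇒ q·0+(1-q)·6 = q·10+(1-q)·4 ⇒ q(-10) = (1-q)(-2) ⇒ q = 1/6
P2 indiff ⇒ p·5+(1-p)·9 = p·8+(1-p)·8 ⇒ p(-3) = (1-p)(-1) ⇒ p = 1/4

p=1/4, q=1/6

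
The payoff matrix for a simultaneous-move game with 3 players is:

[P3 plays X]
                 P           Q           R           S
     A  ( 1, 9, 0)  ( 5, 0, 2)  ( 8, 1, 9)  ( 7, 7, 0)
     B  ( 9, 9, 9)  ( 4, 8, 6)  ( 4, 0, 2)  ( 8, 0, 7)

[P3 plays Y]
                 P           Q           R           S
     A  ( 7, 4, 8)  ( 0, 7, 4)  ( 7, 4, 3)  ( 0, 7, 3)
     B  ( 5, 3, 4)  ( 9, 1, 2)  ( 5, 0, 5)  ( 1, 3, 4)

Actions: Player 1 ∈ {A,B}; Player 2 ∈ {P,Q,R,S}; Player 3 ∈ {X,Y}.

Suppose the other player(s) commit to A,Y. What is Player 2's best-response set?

argmax u_2 = {Q,S}

u_2(P vs A,Y) = 4
u_2(Q vs A,Y) = 7
u_2(R vs A,Y) = 4
u_2(S vs A,Y) = 7
max payoff 7 at {Q,S}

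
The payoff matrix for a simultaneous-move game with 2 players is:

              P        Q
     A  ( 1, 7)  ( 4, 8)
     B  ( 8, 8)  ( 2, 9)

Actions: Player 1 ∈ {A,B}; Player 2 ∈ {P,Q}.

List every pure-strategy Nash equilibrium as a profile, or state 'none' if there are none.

PSNE = {(A,Q)}

(A,P): not NE [P1→B gives 8>1; P2→Q gives 8>7]
(A,Q): NE
(B,P): not NE [P2→Q gives 9>8]
(B,Q): not NE [P1→A gives 4>2]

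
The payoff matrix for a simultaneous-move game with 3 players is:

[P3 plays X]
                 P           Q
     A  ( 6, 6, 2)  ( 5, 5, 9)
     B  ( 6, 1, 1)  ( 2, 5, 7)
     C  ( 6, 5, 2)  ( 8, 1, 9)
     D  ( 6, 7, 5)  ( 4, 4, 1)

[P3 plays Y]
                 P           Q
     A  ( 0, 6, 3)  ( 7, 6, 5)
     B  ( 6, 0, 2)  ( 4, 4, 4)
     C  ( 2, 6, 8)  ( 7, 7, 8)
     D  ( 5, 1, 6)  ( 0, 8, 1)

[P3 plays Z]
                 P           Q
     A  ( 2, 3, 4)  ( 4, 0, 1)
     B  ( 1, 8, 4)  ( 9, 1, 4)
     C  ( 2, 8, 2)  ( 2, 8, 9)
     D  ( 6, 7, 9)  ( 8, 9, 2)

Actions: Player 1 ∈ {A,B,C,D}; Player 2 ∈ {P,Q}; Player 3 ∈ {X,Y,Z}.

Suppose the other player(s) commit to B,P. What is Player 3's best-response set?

P3 best: {Z}

u_3(X vs B,P) = 1
u_3(Y vs B,P) = 2
u_3(Z vs B,P) = 4
max payoff 4 at {Z}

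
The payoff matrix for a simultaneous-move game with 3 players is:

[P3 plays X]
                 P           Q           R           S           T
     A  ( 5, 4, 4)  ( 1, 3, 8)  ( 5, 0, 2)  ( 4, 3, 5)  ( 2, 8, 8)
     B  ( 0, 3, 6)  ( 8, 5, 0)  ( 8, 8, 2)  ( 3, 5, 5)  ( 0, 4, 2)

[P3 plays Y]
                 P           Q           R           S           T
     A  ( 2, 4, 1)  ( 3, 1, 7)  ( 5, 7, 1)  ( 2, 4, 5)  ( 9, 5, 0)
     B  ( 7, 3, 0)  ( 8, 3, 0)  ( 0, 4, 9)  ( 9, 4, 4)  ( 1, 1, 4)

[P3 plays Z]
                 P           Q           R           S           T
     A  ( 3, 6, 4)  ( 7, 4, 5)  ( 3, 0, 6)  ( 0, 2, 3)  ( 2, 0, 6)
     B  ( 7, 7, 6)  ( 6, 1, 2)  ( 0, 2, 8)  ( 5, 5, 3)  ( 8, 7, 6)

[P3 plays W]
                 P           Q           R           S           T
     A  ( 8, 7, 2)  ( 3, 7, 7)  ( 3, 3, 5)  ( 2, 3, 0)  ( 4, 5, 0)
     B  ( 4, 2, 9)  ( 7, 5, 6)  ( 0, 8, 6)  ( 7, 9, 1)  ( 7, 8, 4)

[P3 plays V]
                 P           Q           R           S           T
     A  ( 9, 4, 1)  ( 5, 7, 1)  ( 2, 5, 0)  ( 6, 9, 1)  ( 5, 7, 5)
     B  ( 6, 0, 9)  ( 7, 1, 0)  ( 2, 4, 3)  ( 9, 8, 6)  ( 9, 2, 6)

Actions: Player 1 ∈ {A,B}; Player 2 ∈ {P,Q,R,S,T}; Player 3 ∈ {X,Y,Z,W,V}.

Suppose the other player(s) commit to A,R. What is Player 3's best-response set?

u_3(X vs A,R) = 2
u_3(Y vs A,R) = 1
u_3(Z vs A,R) = 6
u_3(W vs A,R) = 5
u_3(V vs A,R) = 0
max payoff 6 at {Z}

P3 best: {Z}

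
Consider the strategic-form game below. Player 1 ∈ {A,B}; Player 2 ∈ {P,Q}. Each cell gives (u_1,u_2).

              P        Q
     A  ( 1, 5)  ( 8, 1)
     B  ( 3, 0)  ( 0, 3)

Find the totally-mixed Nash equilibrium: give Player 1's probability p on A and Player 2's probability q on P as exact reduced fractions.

P1 mixes 3/7 on A; P2 mixes 4/5 on P

P1 indiff ⇒ q·1+(1-q)·8 = q·3+(1-q)·0 ⇒ q(-2) = (1-q)(-8) ⇒ q = 4/5
P2 indiff ⇒ p·5+(1-p)·0 = p·1+(1-p)·3 ⇒ p(4) = (1-p)(3) ⇒ p = 3/7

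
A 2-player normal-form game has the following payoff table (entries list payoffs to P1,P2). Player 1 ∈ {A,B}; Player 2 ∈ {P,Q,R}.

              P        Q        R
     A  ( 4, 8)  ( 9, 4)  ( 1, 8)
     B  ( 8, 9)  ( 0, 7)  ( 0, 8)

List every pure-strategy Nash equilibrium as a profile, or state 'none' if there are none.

(A,P): not NE [P1→B gives 8>4]
(A,Q): not NE [P2→R gives 8>4]
(A,R): NE
(B,P): NE
(B,Q): not NE [P1→A gives 9>0; P2→P gives 9>7]
(B,R): not NE [P1→A gives 1>0; P2→P gives 9>8]

PSNE = {(A,R), (B,P)}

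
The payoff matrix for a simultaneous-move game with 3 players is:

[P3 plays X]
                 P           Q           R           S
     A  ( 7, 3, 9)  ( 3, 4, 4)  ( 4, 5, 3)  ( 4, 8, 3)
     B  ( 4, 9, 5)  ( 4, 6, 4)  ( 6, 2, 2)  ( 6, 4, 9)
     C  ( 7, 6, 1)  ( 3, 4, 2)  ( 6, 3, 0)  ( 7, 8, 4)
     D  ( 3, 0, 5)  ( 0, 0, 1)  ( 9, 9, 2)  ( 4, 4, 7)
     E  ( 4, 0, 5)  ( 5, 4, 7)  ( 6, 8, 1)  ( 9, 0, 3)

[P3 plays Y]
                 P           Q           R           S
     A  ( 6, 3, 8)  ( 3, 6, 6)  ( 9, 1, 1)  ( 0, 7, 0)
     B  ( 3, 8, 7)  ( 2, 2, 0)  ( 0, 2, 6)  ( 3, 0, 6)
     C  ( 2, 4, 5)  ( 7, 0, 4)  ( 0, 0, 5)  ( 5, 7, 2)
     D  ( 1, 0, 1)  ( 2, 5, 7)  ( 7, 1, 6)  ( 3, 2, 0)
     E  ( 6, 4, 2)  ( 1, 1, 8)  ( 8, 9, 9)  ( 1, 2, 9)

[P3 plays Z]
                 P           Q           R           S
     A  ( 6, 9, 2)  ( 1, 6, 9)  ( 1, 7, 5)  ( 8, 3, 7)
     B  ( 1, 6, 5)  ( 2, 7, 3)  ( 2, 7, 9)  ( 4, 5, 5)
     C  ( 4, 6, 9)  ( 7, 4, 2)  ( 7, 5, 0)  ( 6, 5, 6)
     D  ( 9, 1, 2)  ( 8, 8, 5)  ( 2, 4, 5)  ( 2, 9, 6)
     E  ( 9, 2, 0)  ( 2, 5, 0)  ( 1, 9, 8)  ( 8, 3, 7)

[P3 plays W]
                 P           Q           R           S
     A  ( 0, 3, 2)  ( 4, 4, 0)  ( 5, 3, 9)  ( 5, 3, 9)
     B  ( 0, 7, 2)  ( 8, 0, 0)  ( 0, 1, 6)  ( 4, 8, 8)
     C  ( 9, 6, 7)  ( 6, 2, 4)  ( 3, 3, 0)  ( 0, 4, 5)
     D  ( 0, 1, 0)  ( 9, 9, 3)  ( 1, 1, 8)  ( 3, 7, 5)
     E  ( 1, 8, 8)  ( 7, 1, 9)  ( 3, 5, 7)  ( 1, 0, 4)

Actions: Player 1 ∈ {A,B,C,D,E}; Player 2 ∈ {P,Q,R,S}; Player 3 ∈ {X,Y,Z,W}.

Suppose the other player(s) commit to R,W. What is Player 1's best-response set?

u_1(A vs R,W) = 5
u_1(B vs R,W) = 0
u_1(C vs R,W) = 3
u_1(D vs R,W) = 1
u_1(E vs R,W) = 3
max payoff 5 at {A}

argmax u_1 = {A}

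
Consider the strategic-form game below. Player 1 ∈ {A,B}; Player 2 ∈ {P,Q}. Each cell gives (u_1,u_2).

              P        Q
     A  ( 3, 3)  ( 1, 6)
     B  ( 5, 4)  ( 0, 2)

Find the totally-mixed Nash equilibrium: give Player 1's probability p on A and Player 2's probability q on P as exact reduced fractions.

P1 mixes 2/5 on A; P2 mixes 1/3 on P

P1 indiff ⇒ q·3+(1-q)·1 = q·5+(1-q)·0 ⇒ q(-2) = (1-q)(-1) ⇒ q = 1/3
P2 indiff ⇒ p·3+(1-p)·4 = p·6+(1-p)·2 ⇒ p(-3) = (1-p)(-2) ⇒ p = 2/5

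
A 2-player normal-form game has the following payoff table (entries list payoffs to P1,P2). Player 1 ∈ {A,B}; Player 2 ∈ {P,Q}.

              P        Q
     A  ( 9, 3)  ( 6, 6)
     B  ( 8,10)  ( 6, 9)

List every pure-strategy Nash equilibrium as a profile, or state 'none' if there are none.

Nash profiles: (A,Q)

(A,P): not NE [P2→Q gives 6>3]
(A,Q): NE
(B,P): not NE [P1→A gives 9>8]
(B,Q): not NE [P2→P gives 10>9]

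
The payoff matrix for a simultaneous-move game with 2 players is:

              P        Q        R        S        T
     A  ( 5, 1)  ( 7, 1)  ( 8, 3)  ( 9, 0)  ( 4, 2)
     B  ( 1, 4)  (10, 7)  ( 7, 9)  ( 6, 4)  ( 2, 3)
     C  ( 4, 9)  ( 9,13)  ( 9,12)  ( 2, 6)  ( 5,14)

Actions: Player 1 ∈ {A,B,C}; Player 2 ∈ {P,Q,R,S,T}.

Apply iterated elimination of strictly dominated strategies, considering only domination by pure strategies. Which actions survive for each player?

IESDS → P1:{B,C} P2:{Q,R,T}

P2 drop P (R beats it: A:3>1 B:9>4 C:12>9)
P2 drop S (Q beats it: A:1>0 B:7>4 C:13>6)
P1 drop A (C beats it: Q:9>7 R:9>8 T:5>4)
P1→{B,C} P2→{Q,R,T}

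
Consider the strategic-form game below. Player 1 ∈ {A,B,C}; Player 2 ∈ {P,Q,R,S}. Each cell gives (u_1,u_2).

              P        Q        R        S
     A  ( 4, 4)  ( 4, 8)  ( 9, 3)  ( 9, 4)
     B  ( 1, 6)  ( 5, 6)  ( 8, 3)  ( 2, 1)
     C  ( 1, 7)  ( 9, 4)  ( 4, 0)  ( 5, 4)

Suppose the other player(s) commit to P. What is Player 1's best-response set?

u_1(A vs P) = 4
u_1(B vs P) = 1
u_1(C vs P) = 1
max payoff 4 at {A}

argmax u_1 = {A}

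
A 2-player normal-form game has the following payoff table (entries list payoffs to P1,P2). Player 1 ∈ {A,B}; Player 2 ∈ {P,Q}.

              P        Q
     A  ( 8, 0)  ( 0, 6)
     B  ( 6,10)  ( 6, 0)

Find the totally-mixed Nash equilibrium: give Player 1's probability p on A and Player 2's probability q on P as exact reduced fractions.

P1 mixes 5/8 on A; P2 mixes 3/4 on P

P1 indiff ⇒ q·8+(1-q)·0 = q·6+(1-q)·6 ⇒ q(2) = (1-q)(6) ⇒ q = 3/4
P2 indiff ⇒ p·0+(1-p)·10 = p·6+(1-p)·0 ⇒ p(-6) = (1-p)(-10) ⇒ p = 5/8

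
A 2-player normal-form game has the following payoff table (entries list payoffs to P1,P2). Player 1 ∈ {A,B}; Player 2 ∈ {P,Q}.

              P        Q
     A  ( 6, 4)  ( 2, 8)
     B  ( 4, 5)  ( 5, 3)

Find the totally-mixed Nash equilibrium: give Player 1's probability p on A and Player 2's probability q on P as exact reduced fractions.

P1 indiff ⇒ q·6+(1-q)·2 = q·4+(1-q)·5 ⇒ q(2) = (1-q)(3) ⇒ q = 3/5
P2 indiff ⇒ p·4+(1-p)·5 = p·8+(1-p)·3 ⇒ p(-4) = (1-p)(-2) ⇒ p = 1/3

P1 mixes 1/3 on A; P2 mixes 3/5 on P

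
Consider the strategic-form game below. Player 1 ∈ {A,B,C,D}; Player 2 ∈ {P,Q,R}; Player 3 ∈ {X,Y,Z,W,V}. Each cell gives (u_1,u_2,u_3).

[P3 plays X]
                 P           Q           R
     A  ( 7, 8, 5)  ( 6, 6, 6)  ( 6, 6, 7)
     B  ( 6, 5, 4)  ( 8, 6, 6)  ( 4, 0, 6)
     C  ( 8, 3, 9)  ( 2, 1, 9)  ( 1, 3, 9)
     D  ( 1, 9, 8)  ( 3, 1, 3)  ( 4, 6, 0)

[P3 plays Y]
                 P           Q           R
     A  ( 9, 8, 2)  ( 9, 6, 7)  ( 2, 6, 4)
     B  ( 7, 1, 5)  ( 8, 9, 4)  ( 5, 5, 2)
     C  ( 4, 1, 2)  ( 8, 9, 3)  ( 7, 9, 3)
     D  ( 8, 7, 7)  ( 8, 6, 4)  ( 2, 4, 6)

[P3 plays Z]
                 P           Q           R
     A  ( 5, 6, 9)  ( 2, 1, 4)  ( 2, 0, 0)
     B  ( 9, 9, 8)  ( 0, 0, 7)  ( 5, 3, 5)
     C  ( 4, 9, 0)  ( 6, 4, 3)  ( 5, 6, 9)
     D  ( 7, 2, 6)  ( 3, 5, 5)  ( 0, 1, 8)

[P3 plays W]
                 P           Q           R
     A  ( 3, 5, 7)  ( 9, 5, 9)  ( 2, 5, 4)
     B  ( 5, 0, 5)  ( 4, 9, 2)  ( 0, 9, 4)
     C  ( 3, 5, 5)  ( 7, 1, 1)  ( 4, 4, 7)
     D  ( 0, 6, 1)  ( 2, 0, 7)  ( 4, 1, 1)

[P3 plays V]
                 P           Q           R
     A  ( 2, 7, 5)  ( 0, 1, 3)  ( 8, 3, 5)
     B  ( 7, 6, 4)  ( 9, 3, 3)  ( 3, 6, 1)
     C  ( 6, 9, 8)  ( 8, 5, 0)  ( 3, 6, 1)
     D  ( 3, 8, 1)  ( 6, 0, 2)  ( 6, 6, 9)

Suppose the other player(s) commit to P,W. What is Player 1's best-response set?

u_1(A vs P,W) = 3
u_1(B vs P,W) = 5
u_1(C vs P,W) = 3
u_1(D vs P,W) = 0
max payoff 5 at {B}

argmax u_1 = {B}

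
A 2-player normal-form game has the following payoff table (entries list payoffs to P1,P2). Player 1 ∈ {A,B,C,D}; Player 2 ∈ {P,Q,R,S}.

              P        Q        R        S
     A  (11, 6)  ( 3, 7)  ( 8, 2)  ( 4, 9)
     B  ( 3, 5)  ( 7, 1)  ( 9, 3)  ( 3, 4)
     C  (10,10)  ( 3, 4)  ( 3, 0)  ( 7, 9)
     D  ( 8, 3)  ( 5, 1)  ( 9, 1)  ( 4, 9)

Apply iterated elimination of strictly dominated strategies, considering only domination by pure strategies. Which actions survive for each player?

Remaining: P1:{A,C} P2:{P,S}

P2 drop Q (S beats it: A:9>7 B:4>1 C:9>4 D:9>1)
P2 drop R (P beats it: A:6>2 B:5>3 C:10>0 D:3>1)
P1 drop B (A beats it: P:11>3 S:4>3)
P1 drop D (C beats it: P:10>8 S:7>4)
P1→{A,C} P2→{P,S}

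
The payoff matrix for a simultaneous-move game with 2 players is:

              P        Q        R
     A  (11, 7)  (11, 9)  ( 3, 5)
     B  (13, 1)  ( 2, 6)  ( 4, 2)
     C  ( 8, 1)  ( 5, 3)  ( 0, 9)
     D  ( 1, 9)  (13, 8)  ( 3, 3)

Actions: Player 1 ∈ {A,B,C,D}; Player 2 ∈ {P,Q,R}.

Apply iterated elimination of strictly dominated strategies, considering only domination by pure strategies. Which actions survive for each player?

P1 drop C (A beats it: P:11>8 Q:11>5 R:3>0)
P2 drop R (Q beats it: A:9>5 B:6>2 D:8>3)
P1→{A,B,D} P2→{P,Q}

IESDS → P1:{A,B,D} P2:{P,Q}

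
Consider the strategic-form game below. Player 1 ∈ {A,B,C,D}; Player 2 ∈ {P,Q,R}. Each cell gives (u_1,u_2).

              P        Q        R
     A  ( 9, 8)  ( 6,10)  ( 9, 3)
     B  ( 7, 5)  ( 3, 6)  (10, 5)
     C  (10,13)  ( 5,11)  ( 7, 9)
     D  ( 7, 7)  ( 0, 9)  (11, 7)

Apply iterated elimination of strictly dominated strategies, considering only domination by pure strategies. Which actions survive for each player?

Survivors P1:{A,C} P2:{P,Q}

P2 drop R (Q beats it: A:10>3 B:6>5 C:11>9 D:9>7)
P1 drop B (A beats it: P:9>7 Q:6>3)
P1 drop D (A beats it: P:9>7 Q:6>0)
P1→{A,C} P2→{P,Q}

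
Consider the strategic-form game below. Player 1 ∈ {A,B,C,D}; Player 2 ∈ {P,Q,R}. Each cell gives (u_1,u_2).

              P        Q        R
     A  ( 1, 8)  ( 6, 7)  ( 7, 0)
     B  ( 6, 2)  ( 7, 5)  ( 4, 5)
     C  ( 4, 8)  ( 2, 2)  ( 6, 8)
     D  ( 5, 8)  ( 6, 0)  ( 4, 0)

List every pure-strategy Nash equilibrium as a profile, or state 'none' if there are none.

(A,P): not NE [P1→B gives 6>1]
(A,Q): not NE [P1→B gives 7>6; P2→P gives 8>7]
(A,R): not NE [P2→P gives 8>0]
(B,P): not NE [P2→R gives 5>2]
(B,Q): NE
(B,R): not NE [P1→A gives 7>4]
(C,P): not NE [P1→B gives 6>4]
(C,Q): not NE [P1→B gives 7>2; P2→R gives 8>2]
(C,R): not NE [P1→A gives 7>6]
(D,P): not NE [P1→B gives 6>5]
(D,Q): not NE [P1→B gives 7>6; P2→P gives 8>0]
(D,R): not NE [P1→A gives 7>4; P2→P gives 8>0]

NE set: (B,Q)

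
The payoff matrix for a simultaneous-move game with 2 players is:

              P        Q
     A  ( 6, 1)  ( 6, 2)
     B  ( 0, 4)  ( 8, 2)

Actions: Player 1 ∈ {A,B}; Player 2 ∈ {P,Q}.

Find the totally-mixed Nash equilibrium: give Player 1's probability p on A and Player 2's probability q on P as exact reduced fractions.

P1 indiff ⇒ q·6+(1-q)·6 = q·0+(1-q)·8 ⇒ q(6) = (1-q)(2) ⇒ q = 1/4
P2 indiff ⇒ p·1+(1-p)·4 = p·2+(1-p)·2 ⇒ p(-1) = (1-p)(-2) ⇒ p = 2/3

P1 mixes 2/3 on A; P2 mixes 1/4 on P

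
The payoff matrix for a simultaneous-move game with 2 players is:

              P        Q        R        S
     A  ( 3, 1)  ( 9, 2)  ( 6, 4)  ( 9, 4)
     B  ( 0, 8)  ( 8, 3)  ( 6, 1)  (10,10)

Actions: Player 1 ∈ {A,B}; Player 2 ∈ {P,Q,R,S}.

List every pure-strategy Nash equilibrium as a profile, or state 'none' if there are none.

(A,P): not NE [P2→S gives 4>1]
(A,Q): not NE [P2→S gives 4>2]
(A,R): NE
(A,S): not NE [P1→B gives 10>9]
(B,P): not NE [P1→A gives 3>0; P2→S gives 10>8]
(B,Q): not NE [P1→A gives 9>8; P2→S gives 10>3]
(B,R): not NE [P2→S gives 10>1]
(B,S): NE

PSNE = {(A,R), (B,S)}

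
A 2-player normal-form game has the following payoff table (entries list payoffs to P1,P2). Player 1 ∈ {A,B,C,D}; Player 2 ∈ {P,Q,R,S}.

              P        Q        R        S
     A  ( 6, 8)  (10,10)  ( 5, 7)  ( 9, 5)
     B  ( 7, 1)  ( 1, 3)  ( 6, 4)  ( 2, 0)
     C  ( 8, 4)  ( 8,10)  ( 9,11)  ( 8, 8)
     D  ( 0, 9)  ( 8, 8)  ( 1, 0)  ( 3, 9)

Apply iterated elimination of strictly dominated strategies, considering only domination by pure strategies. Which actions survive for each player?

P1 drop B (C beats it: P:8>7 Q:8>1 R:9>6 S:8>2)
P1 drop D (A beats it: P:6>0 Q:10>8 R:5>1 S:9>3)
P2 drop P (Q beats it: A:10>8 C:10>4)
P2 drop S (Q beats it: A:10>5 C:10>8)
P1→{A,C} P2→{Q,R}

Remaining: P1:{A,C} P2:{Q,R}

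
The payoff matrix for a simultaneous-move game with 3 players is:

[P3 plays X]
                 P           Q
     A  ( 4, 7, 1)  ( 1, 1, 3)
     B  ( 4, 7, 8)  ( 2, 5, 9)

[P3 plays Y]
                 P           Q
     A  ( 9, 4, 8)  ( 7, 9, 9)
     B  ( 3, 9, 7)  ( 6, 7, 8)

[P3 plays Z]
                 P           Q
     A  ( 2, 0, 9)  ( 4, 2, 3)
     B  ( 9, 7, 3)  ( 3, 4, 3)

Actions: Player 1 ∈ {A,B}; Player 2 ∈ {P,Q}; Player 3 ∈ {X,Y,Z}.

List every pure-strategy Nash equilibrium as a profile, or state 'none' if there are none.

(A,P,X): not NE [P3→Z gives 9>1]
(A,P,Y): not NE [P2→Q gives 9>4; P3→Z gives 9>8]
(A,P,Z): not NE [P1→B gives 9>2; P2→Q gives 2>0]
(A,Q,X): not NE [P1→B gives 2>1; P2→P gives 7>1; P3→Y gives 9>3]
(A,Q,Y): NE
(A,Q,Z): not NE [P3→Y gives 9>3]
(B,P,X): NE
(B,P,Y): not NE [P1→A gives 9>3; P3→X gives 8>7]
(B,P,Z): not NE [P3→X gives 8>3]
(B,Q,X): not NE [P2→P gives 7>5]
(B,Q,Y): not NE [P1→A gives 7>6; P2→P gives 9>7; P3→X gives 9>8]
(B,Q,Z): not NE [P1→A gives 4>3; P2→P gives 7>4; P3→X gives 9>3]

Nash profiles: (A,Q,Y), (B,P,X)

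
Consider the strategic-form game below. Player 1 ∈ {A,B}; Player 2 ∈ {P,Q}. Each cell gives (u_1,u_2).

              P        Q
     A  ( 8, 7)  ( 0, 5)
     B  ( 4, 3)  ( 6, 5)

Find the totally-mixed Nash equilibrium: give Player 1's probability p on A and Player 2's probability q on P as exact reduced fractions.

p=1/2, q=3/5

P1 indiff ⇒ q·8+(1-q)·0 = q·4+(1-q)·6 ⇒ q(4) = (1-q)(6) ⇒ q = 3/5
P2 indiff ⇒ p·7+(1-p)·3 = p·5+(1-p)·5 ⇒ p(2) = (1-p)(2) ⇒ p = 1/2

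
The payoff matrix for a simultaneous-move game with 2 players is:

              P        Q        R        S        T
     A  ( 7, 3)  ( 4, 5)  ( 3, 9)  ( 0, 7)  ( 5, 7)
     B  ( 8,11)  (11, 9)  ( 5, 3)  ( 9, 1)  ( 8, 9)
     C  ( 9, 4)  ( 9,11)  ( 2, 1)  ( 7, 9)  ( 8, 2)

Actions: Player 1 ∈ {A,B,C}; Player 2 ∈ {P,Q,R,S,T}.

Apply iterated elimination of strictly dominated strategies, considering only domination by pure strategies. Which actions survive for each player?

Survivors P1:{B,C} P2:{P,Q}

P1 drop A (B beats it: P:8>7 Q:11>4 R:5>3 S:9>0 T:8>5)
P2 drop R (P beats it: B:11>3 C:4>1)
P2 drop S (Q beats it: B:9>1 C:11>9)
P2 drop T (P beats it: B:11>9 C:4>2)
P1→{B,C} P2→{P,Q}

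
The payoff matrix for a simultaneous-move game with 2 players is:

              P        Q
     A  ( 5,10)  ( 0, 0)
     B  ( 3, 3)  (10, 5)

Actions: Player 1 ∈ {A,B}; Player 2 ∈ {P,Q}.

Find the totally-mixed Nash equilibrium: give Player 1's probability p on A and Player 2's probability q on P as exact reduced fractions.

P1 indiff ⇒ q·5+(1-q)·0 = q·3+(1-q)·10 ⇒ q(2) = (1-q)(10) ⇒ q = 5/6
P2 indiff ⇒ p·10+(1-p)·3 = p·0+(1-p)·5 ⇒ p(10) = (1-p)(2) ⇒ p = 1/6

(p,q) = (1/6, 5/6)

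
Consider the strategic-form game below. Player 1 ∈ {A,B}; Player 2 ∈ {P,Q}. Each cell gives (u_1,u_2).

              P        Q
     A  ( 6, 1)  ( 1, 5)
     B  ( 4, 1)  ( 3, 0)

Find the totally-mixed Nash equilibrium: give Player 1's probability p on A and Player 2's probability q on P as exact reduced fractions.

(p,q) = (1/5, 1/2)

P1 indiff ⇒ q·6+(1-q)·1 = q·4+(1-q)·3 ⇒ q(2) = (1-q)(2) ⇒ q = 1/2
P2 indiff ⇒ p·1+(1-p)·1 = p·5+(1-p)·0 ⇒ p(-4) = (1-p)(-1) ⇒ p = 1/5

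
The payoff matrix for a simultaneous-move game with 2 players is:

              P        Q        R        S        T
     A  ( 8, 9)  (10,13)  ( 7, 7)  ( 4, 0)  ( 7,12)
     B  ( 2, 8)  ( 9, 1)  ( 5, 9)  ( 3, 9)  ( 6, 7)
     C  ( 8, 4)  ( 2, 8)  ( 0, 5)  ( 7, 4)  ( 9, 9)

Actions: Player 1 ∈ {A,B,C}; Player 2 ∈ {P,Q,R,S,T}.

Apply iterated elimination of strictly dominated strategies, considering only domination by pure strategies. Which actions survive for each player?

P1 drop B (A beats it: P:8>2 Q:10>9 R:7>5 S:4>3 T:7>6)
P2 drop P (Q beats it: A:13>9 C:8>4)
P2 drop R (Q beats it: A:13>7 C:8>5)
P2 drop S (Q beats it: A:13>0 C:8>4)
P1→{A,C} P2→{Q,T}

Remaining: P1:{A,C} P2:{Q,T}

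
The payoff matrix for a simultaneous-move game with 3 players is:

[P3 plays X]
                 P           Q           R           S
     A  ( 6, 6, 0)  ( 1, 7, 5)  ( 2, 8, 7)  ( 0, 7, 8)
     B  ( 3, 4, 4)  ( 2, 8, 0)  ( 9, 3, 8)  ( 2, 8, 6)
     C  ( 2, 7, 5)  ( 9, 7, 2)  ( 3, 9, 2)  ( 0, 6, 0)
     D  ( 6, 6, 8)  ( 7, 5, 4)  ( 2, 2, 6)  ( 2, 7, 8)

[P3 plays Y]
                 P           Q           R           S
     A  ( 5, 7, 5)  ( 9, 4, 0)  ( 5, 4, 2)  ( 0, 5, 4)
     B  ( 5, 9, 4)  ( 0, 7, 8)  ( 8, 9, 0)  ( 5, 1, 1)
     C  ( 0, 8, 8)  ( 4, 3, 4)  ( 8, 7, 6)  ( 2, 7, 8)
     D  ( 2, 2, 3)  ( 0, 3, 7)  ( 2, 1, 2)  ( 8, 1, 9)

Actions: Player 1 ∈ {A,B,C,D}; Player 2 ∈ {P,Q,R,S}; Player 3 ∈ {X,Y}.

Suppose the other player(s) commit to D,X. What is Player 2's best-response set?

P2 best: {S}

u_2(P vs D,X) = 6
u_2(Q vs D,X) = 5
u_2(R vs D,X) = 2
u_2(S vs D,X) = 7
max payoff 7 at {S}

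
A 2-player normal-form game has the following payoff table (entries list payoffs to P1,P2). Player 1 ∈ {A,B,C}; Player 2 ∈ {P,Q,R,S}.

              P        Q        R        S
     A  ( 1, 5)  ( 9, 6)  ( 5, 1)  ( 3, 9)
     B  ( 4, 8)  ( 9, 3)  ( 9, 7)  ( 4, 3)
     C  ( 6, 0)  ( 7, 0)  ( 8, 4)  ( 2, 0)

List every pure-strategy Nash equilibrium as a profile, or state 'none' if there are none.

PSNE: ∅

(A,P): not NE [P1→C gives 6>1; P2→S gives 9>5]
(A,Q): not NE [P2→S gives 9>6]
(A,R): not NE [P1→B gives 9>5; P2→S gives 9>1]
(A,S): not NE [P1→B gives 4>3]
(B,P): not NE [P1→C gives 6>4]
(B,Q): not NE [P2→P gives 8>3]
(B,R): not NE [P2→P gives 8>7]
(B,S): not NE [P2→P gives 8>3]
(C,P): not NE [P2→R gives 4>0]
(C,Q): not NE [P1→B gives 9>7; P2→R gives 4>0]
(C,R): not NE [P1→B gives 9>8]
(C,S): not NE [P1→B gives 4>2; P2→R gives 4>0]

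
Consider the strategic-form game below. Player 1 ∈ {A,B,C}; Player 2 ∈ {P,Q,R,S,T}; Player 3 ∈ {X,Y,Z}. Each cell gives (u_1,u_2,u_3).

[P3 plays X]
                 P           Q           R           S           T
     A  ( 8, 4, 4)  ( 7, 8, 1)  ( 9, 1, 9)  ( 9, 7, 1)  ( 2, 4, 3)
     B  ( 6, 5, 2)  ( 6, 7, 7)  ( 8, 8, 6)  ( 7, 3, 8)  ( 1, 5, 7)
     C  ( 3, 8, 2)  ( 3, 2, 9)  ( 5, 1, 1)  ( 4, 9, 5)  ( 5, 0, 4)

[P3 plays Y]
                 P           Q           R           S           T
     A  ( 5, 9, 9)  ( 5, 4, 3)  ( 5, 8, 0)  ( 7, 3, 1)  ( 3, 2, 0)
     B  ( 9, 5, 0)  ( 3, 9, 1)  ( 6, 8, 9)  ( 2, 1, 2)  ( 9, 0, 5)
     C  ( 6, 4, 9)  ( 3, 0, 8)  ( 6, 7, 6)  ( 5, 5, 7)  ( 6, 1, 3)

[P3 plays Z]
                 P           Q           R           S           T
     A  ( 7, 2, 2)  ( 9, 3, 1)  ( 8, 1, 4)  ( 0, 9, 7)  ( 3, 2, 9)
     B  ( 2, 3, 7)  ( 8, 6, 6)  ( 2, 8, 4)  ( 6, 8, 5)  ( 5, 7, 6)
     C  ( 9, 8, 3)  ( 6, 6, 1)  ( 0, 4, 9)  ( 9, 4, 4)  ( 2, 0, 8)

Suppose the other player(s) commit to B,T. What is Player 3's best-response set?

u_3(X vs B,T) = 7
u_3(Y vs B,T) = 5
u_3(Z vs B,T) = 6
max payoff 7 at {X}

argmax u_3 = {X}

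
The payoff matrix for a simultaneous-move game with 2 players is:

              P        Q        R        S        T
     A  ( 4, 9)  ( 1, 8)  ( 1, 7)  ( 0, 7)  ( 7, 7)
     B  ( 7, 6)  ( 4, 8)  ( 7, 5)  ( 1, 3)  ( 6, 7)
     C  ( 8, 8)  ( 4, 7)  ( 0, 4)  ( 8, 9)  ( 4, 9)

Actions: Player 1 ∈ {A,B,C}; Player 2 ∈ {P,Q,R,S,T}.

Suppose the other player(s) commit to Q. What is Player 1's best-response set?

P1 best: {B,C}

u_1(A vs Q) = 1
u_1(B vs Q) = 4
u_1(C vs Q) = 4
max payoff 4 at {B,C}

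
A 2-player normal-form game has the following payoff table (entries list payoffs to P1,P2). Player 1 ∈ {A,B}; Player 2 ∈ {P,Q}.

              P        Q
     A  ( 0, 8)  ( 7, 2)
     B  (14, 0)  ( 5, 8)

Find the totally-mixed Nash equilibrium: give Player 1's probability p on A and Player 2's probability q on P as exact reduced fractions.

(p,q) = (4/7, 1/8)

P1 indiff ⇒ q·0+(1-q)·7 = q·14+(1-q)·5 ⇒ q(-14) = (1-q)(-2) ⇒ q = 1/8
P2 indiff ⇒ p·8+(1-p)·0 = p·2+(1-p)·8 ⇒ p(6) = (1-p)(8) ⇒ p = 4/7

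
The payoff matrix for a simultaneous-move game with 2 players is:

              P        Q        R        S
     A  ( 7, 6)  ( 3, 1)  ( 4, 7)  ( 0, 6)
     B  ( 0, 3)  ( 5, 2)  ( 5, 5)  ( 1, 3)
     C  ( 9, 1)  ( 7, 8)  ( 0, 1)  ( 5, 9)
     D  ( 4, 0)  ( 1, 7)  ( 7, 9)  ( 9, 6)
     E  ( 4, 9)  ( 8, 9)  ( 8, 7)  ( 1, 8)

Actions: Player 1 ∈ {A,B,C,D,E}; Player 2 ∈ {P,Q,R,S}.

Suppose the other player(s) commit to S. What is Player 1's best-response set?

argmax u_1 = {D}

u_1(A vs S) = 0
u_1(B vs S) = 1
u_1(C vs S) = 5
u_1(D vs S) = 9
u_1(E vs S) = 1
max payoff 9 at {D}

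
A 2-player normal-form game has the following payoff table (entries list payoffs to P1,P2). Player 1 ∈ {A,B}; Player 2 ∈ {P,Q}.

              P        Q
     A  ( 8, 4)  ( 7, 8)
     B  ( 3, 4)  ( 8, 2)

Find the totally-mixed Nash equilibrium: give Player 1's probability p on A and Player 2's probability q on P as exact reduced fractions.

P1 indiff ⇒ q·8+(1-q)·7 = q·3+(1-q)·8 ⇒ q(5) = (1-q)(1) ⇒ q = 1/6
P2 indiff ⇒ p·4+(1-p)·4 = p·8+(1-p)·2 ⇒ p(-4) = (1-p)(-2) ⇒ p = 1/3

P1 mixes 1/3 on A; P2 mixes 1/6 on P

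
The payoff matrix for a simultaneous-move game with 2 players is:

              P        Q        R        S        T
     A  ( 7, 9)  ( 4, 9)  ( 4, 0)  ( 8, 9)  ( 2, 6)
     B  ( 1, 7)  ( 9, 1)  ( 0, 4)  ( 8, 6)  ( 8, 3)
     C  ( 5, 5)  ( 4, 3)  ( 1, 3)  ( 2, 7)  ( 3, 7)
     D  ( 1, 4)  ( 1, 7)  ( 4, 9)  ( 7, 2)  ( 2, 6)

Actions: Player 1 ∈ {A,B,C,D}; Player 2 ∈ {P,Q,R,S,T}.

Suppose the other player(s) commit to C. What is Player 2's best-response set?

u_2(P vs C) = 5
u_2(Q vs C) = 3
u_2(R vs C) = 3
u_2(S vs C) = 7
u_2(T vs C) = 7
max payoff 7 at {S,T}

P2 best: {S,T}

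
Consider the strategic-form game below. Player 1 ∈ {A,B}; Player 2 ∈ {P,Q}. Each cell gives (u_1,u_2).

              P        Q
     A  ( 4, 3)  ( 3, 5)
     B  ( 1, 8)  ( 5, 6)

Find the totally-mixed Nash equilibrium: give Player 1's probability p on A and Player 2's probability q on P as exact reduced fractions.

P1 indiff ⇒ q·4+(1-q)·3 = q·1+(1-q)·5 ⇒ q(3) = (1-q)(2) ⇒ q = 2/5
P2 indiff ⇒ p·3+(1-p)·8 = p·5+(1-p)·6 ⇒ p(-2) = (1-p)(-2) ⇒ p = 1/2

(p,q) = (1/2, 2/5)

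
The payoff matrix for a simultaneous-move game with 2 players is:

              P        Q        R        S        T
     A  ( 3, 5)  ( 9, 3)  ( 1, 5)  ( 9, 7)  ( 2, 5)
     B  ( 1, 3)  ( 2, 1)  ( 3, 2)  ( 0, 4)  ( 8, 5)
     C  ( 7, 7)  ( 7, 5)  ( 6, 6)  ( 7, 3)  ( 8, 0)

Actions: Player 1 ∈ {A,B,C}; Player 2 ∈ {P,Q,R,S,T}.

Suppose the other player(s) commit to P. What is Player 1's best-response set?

u_1(A vs P) = 3
u_1(B vs P) = 1
u_1(C vs P) = 7
max payoff 7 at {C}

argmax u_1 = {C}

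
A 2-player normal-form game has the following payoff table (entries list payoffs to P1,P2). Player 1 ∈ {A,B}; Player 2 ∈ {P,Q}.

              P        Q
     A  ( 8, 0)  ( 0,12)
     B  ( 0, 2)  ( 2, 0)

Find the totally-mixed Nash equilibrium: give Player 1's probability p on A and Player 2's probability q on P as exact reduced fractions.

P1 mixes 1/7 on A; P2 mixes 1/5 on P

P1 indiff ⇒ q·8+(1-q)·0 = q·0+(1-q)·2 ⇒ q(8) = (1-q)(2) ⇒ q = 1/5
P2 indiff ⇒ p·0+(1-p)·2 = p·12+(1-p)·0 ⇒ p(-12) = (1-p)(-2) ⇒ p = 1/7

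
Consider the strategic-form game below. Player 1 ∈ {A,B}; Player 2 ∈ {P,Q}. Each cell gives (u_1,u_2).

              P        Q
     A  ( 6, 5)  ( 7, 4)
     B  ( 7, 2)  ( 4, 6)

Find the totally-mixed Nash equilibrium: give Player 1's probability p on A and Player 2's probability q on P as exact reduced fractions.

P1 mixes 4/5 on A; P2 mixes 3/4 on P

P1 indiff ⇒ q·6+(1-q)·7 = q·7+(1-q)·4 ⇒ q(-1) = (1-q)(-3) ⇒ q = 3/4
P2 indiff ⇒ p·5+(1-p)·2 = p·4+(1-p)·6 ⇒ p(1) = (1-p)(4) ⇒ p = 4/5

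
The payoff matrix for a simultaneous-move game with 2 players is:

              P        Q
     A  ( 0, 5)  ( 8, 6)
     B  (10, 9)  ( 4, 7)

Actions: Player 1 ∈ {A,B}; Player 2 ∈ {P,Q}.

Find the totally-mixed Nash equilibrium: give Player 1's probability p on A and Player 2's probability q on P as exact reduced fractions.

P1 indiff ⇒ q·0+(1-q)·8 = q·10+(1-q)·4 ⇒ q(-10) = (1-q)(-4) ⇒ q = 2/7
P2 indiff ⇒ p·5+(1-p)·9 = p·6+(1-p)·7 ⇒ p(-1) = (1-p)(-2) ⇒ p = 2/3

p=2/3, q=2/7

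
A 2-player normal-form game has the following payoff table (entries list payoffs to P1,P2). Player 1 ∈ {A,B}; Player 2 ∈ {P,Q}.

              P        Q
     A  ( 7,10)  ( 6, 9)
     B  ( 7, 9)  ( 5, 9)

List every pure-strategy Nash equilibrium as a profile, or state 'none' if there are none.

NE set: (A,P), (B,P)

(A,P): NE
(A,Q): not NE [P2→P gives 10>9]
(B,P): NE
(B,Q): not NE [P1→A gives 6>5]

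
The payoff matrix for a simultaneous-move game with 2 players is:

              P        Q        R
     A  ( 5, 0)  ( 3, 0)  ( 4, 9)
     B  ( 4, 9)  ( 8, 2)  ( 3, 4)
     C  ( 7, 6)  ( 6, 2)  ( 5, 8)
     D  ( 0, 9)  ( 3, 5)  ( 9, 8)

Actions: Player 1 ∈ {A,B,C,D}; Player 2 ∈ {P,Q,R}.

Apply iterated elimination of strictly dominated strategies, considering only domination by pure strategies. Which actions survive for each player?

Remaining: P1:{C,D} P2:{P,R}

P1 drop A (C beats it: P:7>5 Q:6>3 R:5>4)
P2 drop Q (P beats it: B:9>2 C:6>2 D:9>5)
P1 drop B (C beats it: P:7>4 R:5>3)
P1→{C,D} P2→{P,R}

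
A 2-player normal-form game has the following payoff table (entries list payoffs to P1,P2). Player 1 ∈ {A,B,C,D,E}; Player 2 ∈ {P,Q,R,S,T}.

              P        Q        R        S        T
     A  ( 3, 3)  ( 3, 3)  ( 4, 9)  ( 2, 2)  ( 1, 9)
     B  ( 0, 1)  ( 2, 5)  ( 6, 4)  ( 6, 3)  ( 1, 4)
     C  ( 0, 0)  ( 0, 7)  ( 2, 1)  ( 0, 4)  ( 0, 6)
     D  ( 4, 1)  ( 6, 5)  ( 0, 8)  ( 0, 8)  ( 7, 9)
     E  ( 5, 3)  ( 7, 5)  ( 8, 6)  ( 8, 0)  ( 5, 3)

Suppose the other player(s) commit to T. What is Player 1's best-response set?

u_1(A vs T) = 1
u_1(B vs T) = 1
u_1(C vs T) = 0
u_1(D vs T) = 7
u_1(E vs T) = 5
max payoff 7 at {D}

P1 best: {D}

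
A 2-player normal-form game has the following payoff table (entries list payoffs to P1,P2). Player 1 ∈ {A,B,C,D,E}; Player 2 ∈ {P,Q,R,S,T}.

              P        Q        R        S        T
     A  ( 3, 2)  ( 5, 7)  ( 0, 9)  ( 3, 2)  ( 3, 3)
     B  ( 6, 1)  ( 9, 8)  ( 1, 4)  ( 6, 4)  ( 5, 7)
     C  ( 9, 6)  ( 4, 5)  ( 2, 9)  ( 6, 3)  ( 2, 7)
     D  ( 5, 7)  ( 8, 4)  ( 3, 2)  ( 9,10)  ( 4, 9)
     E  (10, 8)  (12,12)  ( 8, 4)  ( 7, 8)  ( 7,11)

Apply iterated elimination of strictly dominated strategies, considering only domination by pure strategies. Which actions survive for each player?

Remaining: P1:{D,E} P2:{Q,S,T}

P1 drop A (B beats it: P:6>3 Q:9>5 R:1>0 S:6>3 T:5>3)
P1 drop B (E beats it: P:10>6 Q:12>9 R:8>1 S:7>6 T:7>5)
P1 drop C (E beats it: P:10>9 Q:12>4 R:8>2 S:7>6 T:7>2)
P2 drop P (T beats it: D:9>7 E:11>8)
P2 drop R (Q beats it: D:4>2 E:12>4)
P1→{D,E} P2→{Q,S,T}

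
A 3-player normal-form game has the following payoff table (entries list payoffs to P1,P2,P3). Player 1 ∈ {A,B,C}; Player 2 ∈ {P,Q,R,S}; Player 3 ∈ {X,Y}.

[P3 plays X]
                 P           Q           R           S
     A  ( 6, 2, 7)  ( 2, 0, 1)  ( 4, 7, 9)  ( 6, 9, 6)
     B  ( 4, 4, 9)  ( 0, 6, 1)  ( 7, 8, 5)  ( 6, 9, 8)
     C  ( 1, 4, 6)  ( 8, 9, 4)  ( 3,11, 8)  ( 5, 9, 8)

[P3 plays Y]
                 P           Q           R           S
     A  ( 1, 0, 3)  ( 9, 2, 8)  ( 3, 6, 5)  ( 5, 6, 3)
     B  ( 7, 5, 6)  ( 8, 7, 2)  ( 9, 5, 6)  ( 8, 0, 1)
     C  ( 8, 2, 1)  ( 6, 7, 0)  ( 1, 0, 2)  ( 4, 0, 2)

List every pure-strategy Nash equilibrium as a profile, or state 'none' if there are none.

PSNE = {(A,S,X), (B,S,X)}

(A,P,X): not NE [P2→S gives 9>2]
(A,P,Y): not NE [P1→C gives 8>1; P2→S gives 6>0; P3→X gives 7>3]
(A,Q,X): not NE [P1→C gives 8>2; P2→S gives 9>0; P3→Y gives 8>1]
(A,Q,Y): not NE [P2→S gives 6>2]
(A,R,X): not NE [P1→B gives 7>4; P2→S gives 9>7]
(A,R,Y): not NE [P1→B gives 9>3; P3→X gives 9>5]
(A,S,X): NE
(A,S,Y): not NE [P1→B gives 8>5; P3→X gives 6>3]
(B,P,X): not NE [P1→A gives 6>4; P2→S gives 9>4]
(B,P,Y): not NE [P1→C gives 8>7; P2→Q gives 7>5; P3→X gives 9>6]
(B,Q,X): not NE [P1→C gives 8>0; P2→S gives 9>6; P3→Y gives 2>1]
(B,Q,Y): not NE [P1→A gives 9>8]
(B,R,X): not NE [P2→S gives 9>8; P3→Y gives 6>5]
(B,R,Y): not NE [P2→Q gives 7>5]
(B,S,X): NE
(B,S,Y): not NE [P2→Q gives 7>0; P3→X gives 8>1]
(C,P,X): not NE [P1→A gives 6>1; P2→R gives 11>4]
(C,P,Y): not NE [P2→Q gives 7>2; P3→X gives 6>1]
(C,Q,X): not NE [P2→R gives 11>9]
(C,Q,Y): not NE [P1→A gives 9>6; P3→X gives 4>0]
(C,R,X): not NE [P1→B gives 7>3]
(C,R,Y): not NE [P1→B gives 9>1; P2→Q gives 7>0; P3→X gives 8>2]
(C,S,X): not NE [P1→B gives 6>5; P2→R gives 11>9]
(C,S,Y): not NE [P1→B gives 8>4; P2→Q gives 7>0; P3→X gives 8>2]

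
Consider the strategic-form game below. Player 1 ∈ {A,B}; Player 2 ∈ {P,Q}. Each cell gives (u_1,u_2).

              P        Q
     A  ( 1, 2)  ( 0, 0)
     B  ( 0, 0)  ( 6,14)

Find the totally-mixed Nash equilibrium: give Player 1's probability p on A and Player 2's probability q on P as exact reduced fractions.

(p,q) = (7/8, 6/7)

P1 indiff ⇒ q·1+(1-q)·0 = q·0+(1-q)·6 ⇒ q(1) = (1-q)(6) ⇒ q = 6/7
P2 indiff ⇒ p·2+(1-p)·0 = p·0+(1-p)·14 ⇒ p(2) = (1-p)(14) ⇒ p = 7/8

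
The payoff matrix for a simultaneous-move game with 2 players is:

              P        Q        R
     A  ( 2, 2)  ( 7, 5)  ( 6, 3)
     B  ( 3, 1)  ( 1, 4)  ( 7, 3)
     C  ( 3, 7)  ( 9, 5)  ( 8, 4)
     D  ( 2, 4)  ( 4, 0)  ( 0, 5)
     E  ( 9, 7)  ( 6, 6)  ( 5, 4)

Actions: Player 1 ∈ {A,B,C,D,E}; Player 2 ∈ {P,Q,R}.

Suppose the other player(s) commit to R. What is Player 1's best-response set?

BR_1 = {C}

u_1(A vs R) = 6
u_1(B vs R) = 7
u_1(C vs R) = 8
u_1(D vs R) = 0
u_1(E vs R) = 5
max payoff 8 at {C}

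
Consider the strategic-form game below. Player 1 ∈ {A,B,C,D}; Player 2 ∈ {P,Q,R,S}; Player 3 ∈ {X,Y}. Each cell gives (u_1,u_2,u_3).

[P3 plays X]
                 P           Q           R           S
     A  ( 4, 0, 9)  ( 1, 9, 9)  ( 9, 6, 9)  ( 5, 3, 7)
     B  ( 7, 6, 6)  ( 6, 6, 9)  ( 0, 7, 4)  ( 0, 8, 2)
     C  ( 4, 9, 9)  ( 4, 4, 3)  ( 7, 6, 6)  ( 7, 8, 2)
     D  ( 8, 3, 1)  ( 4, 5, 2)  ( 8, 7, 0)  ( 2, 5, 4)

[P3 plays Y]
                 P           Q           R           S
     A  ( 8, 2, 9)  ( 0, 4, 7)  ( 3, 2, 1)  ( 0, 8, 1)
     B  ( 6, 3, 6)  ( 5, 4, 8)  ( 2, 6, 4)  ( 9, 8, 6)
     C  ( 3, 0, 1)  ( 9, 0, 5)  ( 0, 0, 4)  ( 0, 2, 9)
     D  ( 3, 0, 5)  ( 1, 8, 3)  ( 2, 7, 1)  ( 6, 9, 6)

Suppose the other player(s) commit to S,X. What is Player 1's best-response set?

BR_1 = {C}

u_1(A vs S,X) = 5
u_1(B vs S,X) = 0
u_1(C vs S,X) = 7
u_1(D vs S,X) = 2
max payoff 7 at {C}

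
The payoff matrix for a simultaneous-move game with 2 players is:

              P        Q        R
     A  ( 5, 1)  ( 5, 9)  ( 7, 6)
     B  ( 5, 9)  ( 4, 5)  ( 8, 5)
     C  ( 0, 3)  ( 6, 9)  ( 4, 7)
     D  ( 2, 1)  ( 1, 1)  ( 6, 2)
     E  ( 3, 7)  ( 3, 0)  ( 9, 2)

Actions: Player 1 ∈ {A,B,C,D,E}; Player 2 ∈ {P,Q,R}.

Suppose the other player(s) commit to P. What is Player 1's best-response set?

u_1(A vs P) = 5
u_1(B vs P) = 5
u_1(C vs P) = 0
u_1(D vs P) = 2
u_1(E vs P) = 3
max payoff 5 at {A,B}

P1 best: {A,B}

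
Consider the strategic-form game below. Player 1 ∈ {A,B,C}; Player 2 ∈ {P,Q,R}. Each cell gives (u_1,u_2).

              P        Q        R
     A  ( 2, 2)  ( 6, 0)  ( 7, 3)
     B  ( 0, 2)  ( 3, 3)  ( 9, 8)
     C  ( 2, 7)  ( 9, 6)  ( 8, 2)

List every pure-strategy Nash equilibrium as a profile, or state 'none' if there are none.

(A,P): not NE [P2→R gives 3>2]
(A,Q): not NE [P1→C gives 9>6; P2→R gives 3>0]
(A,R): not NE [P1→B gives 9>7]
(B,P): not NE [P1→C gives 2>0; P2→R gives 8>2]
(B,Q): not NE [P1→C gives 9>3; P2→R gives 8>3]
(B,R): NE
(C,P): NE
(C,Q): not NE [P2→P gives 7>6]
(C,R): not NE [P1→B gives 9>8; P2→P gives 7>2]

NE set: (B,R), (C,P)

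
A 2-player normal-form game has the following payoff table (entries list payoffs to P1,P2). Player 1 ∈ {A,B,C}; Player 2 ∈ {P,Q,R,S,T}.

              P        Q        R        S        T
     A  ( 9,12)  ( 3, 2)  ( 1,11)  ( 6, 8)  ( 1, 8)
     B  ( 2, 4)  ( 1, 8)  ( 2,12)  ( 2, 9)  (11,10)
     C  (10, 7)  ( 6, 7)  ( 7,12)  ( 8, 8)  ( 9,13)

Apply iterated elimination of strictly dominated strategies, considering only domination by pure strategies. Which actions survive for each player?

Survivors P1:{B,C} P2:{R,T}

P1 drop A (C beats it: P:10>9 Q:6>3 R:7>1 S:8>6 T:9>1)
P2 drop P (R beats it: B:12>4 C:12>7)
P2 drop Q (R beats it: B:12>8 C:12>7)
P2 drop S (R beats it: B:12>9 C:12>8)
P1→{B,C} P2→{R,T}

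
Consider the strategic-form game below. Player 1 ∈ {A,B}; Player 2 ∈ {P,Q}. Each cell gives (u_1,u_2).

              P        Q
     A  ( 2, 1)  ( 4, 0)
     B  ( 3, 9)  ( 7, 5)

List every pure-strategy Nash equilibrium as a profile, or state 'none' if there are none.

NE set: (B,P)

(A,P): not NE [P1→B gives 3>2]
(A,Q): not NE [P1→B gives 7>4; P2→P gives 1>0]
(B,P): NE
(B,Q): not NE [P2→P gives 9>5]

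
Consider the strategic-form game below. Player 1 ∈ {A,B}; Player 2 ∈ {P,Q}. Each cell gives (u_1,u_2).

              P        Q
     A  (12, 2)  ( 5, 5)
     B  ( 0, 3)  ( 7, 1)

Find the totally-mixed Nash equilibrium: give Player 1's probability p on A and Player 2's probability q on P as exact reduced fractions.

P1 mixes 2/5 on A; P2 mixes 1/7 on P

P1 indiff ⇒ q·12+(1-q)·5 = q·0+(1-q)·7 ⇒ q(12) = (1-q)(2) ⇒ q = 1/7
P2 indiff ⇒ p·2+(1-p)·3 = p·5+(1-p)·1 ⇒ p(-3) = (1-p)(-2) ⇒ p = 2/5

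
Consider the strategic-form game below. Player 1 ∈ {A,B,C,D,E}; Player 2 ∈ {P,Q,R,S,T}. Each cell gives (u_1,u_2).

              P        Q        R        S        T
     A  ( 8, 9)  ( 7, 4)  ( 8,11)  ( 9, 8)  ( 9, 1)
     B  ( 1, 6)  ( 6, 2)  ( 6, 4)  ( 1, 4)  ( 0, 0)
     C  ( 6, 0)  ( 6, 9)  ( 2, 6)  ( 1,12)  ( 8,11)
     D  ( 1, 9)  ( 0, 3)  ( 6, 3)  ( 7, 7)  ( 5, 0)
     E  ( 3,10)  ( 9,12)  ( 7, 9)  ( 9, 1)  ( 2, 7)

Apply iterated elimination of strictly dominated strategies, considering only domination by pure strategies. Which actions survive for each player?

P1 drop B (A beats it: P:8>1 Q:7>6 R:8>6 S:9>1 T:9>0)
P1 drop C (A beats it: P:8>6 Q:7>6 R:8>2 S:9>1 T:9>8)
P1 drop D (A beats it: P:8>1 Q:7>0 R:8>6 S:9>7 T:9>5)
P2 drop S (P beats it: A:9>8 E:10>1)
P2 drop T (P beats it: A:9>1 E:10>7)
P1→{A,E} P2→{P,Q,R}

Remaining: P1:{A,E} P2:{P,Q,R}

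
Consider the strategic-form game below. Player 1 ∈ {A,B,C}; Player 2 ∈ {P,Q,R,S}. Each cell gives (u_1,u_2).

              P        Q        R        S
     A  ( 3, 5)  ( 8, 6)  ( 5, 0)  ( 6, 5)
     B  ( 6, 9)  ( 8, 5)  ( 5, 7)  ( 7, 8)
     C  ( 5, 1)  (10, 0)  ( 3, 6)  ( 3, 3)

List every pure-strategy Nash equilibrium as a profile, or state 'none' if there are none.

NE set: (B,P)

(A,P): not NE [P1→B gives 6>3; P2→Q gives 6>5]
(A,Q): not NE [P1→C gives 10>8]
(A,R): not NE [P2→Q gives 6>0]
(A,S): not NE [P1→B gives 7>6; P2→Q gives 6>5]
(B,P): NE
(B,Q): not NE [P1→C gives 10>8; P2→P gives 9>5]
(B,R): not NE [P2→P gives 9>7]
(B,S): not NE [P2→P gives 9>8]
(C,P): not NE [P1→B gives 6>5; P2→R gives 6>1]
(C,Q): not NE [P2→R gives 6>0]
(C,R): not NE [P1→B gives 5>3]
(C,S): not NE [P1→B gives 7>3; P2→R gives 6>3]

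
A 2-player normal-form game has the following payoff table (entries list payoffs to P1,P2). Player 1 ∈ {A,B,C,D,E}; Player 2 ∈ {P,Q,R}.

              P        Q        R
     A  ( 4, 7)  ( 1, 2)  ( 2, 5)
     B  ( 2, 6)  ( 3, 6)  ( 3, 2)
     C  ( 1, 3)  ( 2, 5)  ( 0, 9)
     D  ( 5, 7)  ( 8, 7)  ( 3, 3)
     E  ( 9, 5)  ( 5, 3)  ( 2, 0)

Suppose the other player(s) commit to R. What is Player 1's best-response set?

u_1(A vs R) = 2
u_1(B vs R) = 3
u_1(C vs R) = 0
u_1(D vs R) = 3
u_1(E vs R) = 2
max payoff 3 at {B,D}

BR_1 = {B,D}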